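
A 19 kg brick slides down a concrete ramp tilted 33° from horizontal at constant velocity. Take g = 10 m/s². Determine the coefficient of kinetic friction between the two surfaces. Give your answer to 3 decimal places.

At constant velocity the net force along the incline is zero: mg sin 33° = μ mg cos 33°.
So μ = tan 33° = 0.5446 / 0.8387 = 0.6493.

0.649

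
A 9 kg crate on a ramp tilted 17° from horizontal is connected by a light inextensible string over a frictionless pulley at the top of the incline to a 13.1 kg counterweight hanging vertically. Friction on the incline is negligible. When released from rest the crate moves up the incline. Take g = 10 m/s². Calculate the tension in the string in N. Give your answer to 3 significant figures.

For the crate on the incline: the weight component along the slope is m₁g sin 17° = 9 × 10 × 0.2924 = 26.316 N and the normal force is N = m₁g cos 17° = 86.067 N.
Newton's second law for the crate (up-slope positive): T − 26.316 = 9 a. For the hanging counterweight (downward positive): 13.1 × 10 − T = 13.1 a.
Adding the two equations eliminates T: 104.684 = 22.1 a, so a = 4.7368 m/s².
Then from the hanging counterweight's equation, T = 13.1 × (10 − 4.7368) = 68.948 N.

68.9 N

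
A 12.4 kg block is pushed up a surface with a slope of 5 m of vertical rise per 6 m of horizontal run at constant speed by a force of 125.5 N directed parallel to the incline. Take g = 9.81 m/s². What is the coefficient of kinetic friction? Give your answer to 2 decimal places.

At constant speed ΣF = 0 along the incline. The applied 125.5 N acts up the slope; the weight component mg sin 39.81° = 77.875 N and kinetic friction μN both act down the slope.
So 125.5 = 77.875 + μ × 93.450, giving μ = (125.5 − 77.875) / 93.450 = 0.5096.

0.51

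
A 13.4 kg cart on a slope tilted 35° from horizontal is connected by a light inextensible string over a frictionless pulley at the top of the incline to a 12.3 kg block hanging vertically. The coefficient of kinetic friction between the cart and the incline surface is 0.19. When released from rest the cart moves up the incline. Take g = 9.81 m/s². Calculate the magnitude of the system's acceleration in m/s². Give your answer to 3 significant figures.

0.965 m/s²

For the cart on the incline: the weight component along the slope is m₁g sin 35° = 13.4 × 9.81 × 0.5736 = 75.402 N and the normal force is N = m₁g cos 35° = 107.681 N.
Kinetic friction opposes the cart's motion up the incline: f = μN = 0.19 × 107.681 = 20.459 N acting down the slope.
Newton's second law for the cart (up-slope positive): T − 75.402 − 20.459 = 13.4 a. For the hanging block (downward positive): 12.3 × 9.81 − T = 12.3 a.
Adding the two equations eliminates T: 24.802 = 25.7 a, so a = 0.9651 m/s².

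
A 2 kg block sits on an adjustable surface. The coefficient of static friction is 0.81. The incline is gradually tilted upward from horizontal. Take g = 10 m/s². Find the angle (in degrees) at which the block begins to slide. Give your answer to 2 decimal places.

39.01°

At the threshold of sliding, static friction is at its maximum μ_s N and exactly balances the weight component along the incline: mg sin θ = μ_s mg cos θ.
Hence tan θ = μ_s = 0.81, so θ = arctan(0.81) = 39.0075°.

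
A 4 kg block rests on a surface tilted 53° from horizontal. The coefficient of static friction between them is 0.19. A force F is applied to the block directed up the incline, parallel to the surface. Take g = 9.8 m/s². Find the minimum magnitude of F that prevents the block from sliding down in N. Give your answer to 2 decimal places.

26.82 N

The normal force is N = mg cos 53° = 23.591 N. With F at its minimum the block is on the verge of sliding down, so static friction is at its maximum μ_s N = 0.19 × 23.591 = 4.482 N and acts up the slope.
Equilibrium along the incline: F + μ_s N = mg sin 53°, so F = 31.307 − 4.482 = 26.825 N.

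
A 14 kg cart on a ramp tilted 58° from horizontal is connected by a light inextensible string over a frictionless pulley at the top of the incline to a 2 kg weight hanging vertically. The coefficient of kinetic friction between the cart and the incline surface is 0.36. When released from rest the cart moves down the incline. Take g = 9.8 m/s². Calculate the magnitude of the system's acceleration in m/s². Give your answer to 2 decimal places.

For the cart on the incline: the weight component along the slope is m₁g sin 58° = 14 × 9.8 × 0.8480 = 116.346 N and the normal force is N = m₁g cos 58° = 72.705 N.
Kinetic friction opposes the cart's motion down the incline: f = μN = 0.36 × 72.705 = 26.174 N acting up the slope.
Newton's second law for the cart (down-slope positive): 116.346 − 26.174 − T = 14 a. For the hanging weight (upward positive): T − 2 × 9.8 = 2 a.
Adding the two equations eliminates T: 70.572 = 16 a, so a = 4.4108 m/s².

4.41 m/s²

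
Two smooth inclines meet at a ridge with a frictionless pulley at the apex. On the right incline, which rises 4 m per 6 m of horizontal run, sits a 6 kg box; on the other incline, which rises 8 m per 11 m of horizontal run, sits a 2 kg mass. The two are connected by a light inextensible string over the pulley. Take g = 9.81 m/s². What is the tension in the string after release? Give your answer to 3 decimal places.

Resolve each weight along its own incline: the 6 kg mass has component 6 × 9.81 × sin 33.69° = 32.650 N down its slope, and the 2 kg mass has 2 × 9.81 × sin 36.03° = 11.540 N down its slope.
The 6 kg side's 32.650 N exceeds the other side's 11.540 N, so that mass slides down and the 2 kg mass slides up. Taking that direction as positive, Newton's second law for the whole system gives 32.650 − 11.540 = (6 + 2) a, so a = 21.110 / 8 = 2.6387 m/s².
For the 2 kg mass (up-slope positive): T − 11.540 = 2 × 2.6387, so T = 16.817 N.

16.817 N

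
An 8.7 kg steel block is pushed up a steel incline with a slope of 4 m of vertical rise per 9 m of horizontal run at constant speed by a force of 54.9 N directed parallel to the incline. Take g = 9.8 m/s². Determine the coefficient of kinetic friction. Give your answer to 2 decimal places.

At constant speed ΣF = 0 along the incline. The applied 54.9 N acts up the slope; the weight component mg sin 23.96° = 34.627 N and kinetic friction μN both act down the slope.
So 54.9 = 34.627 + μ × 77.912, giving μ = (54.9 − 34.627) / 77.912 = 0.2602.

0.26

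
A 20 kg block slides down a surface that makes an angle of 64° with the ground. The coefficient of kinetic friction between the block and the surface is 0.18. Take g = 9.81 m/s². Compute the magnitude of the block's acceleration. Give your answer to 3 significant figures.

Resolving the weight along the incline: the component pulling the block down the slope is mg sin 64° = 20 × 9.81 × 0.8988 = 176.345 N, and the normal force is N = mg cos 64° = 20 × 9.81 × 0.4384 = 86.014 N.
Kinetic friction acts up the slope with magnitude f = μN = 0.18 × 86.014 = 15.483 N.
Net force along the incline is 176.345 − 15.483 = 160.862 N, so a = 160.862 / 20 = 8.0431 m/s².

8.04 m/s²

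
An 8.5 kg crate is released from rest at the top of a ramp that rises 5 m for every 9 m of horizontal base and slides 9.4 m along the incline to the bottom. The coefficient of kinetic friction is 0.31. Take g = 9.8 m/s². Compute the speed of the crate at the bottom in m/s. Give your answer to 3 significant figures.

The weight component along the incline is mg sin 29.05° = 40.454 N and the normal force is N = mg cos 29.05° = 72.817 N.
Friction up the slope is f = μN = 0.31 × 72.817 = 22.573 N, so the net downslope force is 40.454 − 22.573 = 17.881 N and a = 17.881 / 8.5 = 2.1036 m/s².
Starting from rest over a distance of 9.4 m, v² = 2aL = 2 × 2.1036 × 9.4 = 39.5477, so v = 6.2887 m/s.

6.29 m/s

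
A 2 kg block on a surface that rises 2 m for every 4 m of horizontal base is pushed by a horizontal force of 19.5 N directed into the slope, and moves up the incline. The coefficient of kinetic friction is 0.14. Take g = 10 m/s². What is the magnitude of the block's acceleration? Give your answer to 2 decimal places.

2.39 m/s²

The horizontal push has components F cos 26.57° = 19.5 × 0.8944 = 17.441 N up the incline and F sin 26.57° = 19.5 × 0.4472 = 8.720 N pressing into the surface.
The normal force is therefore N = mg cos 26.57° + F sin 26.57° = 17.888 + 8.720 = 26.608 N, and kinetic friction down the slope is μN = 0.14 × 26.608 = 3.725 N.
Along the incline: F cos 26.57° − mg sin 26.57° − μN = ma, so 17.441 − 8.944 − 3.725 = 2 a, giving a = 2.3860 m/s².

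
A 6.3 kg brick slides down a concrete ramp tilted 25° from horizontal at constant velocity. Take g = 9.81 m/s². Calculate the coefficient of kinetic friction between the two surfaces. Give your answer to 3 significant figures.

0.466

At constant velocity the net force along the incline is zero: mg sin 25° = μ mg cos 25°.
So μ = tan 25° = 0.4226 / 0.9063 = 0.4663.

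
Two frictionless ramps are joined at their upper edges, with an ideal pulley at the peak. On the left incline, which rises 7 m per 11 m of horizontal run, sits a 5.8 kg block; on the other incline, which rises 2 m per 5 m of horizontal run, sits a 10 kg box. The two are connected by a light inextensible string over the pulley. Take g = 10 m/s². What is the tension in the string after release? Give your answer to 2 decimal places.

Resolve each weight along its own incline: the 5.8 kg mass has component 5.8 × 10 × sin 32.47° = 31.139 N down its slope, and the 10 kg mass has 10 × 10 × sin 21.80° = 37.139 N down its slope.
The 10 kg side's 37.139 N exceeds the other side's 31.139 N, so that mass slides down and the 5.8 kg mass slides up. Taking that direction as positive, Newton's second law for the whole system gives 37.139 − 31.139 = (5.8 + 10) a, so a = 6.000 / 15.8 = 0.3797 m/s².
For the 5.8 kg mass (up-slope positive): T − 31.139 = 5.8 × 0.3797, so T = 33.341 N.

33.34 N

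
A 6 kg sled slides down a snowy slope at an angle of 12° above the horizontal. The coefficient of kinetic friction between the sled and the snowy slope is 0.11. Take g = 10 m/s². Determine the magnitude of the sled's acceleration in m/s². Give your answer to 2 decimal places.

Resolving the weight along the incline: the component pulling the sled down the slope is mg sin 12° = 6 × 10 × 0.2079 = 12.474 N, and the normal force is N = mg cos 12° = 6 × 10 × 0.9781 = 58.686 N.
Kinetic friction acts up the slope with magnitude f = μN = 0.11 × 58.686 = 6.455 N.
Net force along the incline is 12.474 − 6.455 = 6.019 N, so a = 6.019 / 6 = 1.0032 m/s².

1.00 m/s²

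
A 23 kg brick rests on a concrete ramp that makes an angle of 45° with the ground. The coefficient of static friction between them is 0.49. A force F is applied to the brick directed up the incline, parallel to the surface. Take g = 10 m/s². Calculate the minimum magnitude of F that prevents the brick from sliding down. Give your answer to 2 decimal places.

The normal force is N = mg cos 45° = 162.635 N. With F at its minimum the brick is on the verge of sliding down, so static friction is at its maximum μ_s N = 0.49 × 162.635 = 79.691 N and acts up the slope.
Equilibrium along the incline: F + μ_s N = mg sin 45°, so F = 162.635 − 79.691 = 82.944 N.

82.94 N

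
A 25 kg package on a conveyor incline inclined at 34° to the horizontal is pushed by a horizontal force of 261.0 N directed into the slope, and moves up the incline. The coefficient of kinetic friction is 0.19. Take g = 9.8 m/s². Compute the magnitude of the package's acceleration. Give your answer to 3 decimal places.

The horizontal push has components F cos 34° = 261.0 × 0.8290 = 216.369 N up the incline and F sin 34° = 261.0 × 0.5592 = 145.951 N pressing into the surface.
The normal force is therefore N = mg cos 34° + F sin 34° = 203.105 + 145.951 = 349.056 N, and kinetic friction down the slope is μN = 0.19 × 349.056 = 66.321 N.
Along the incline: F cos 34° − mg sin 34° − μN = ma, so 216.369 − 137.004 − 66.321 = 25 a, giving a = 0.5218 m/s².

0.522 m/s²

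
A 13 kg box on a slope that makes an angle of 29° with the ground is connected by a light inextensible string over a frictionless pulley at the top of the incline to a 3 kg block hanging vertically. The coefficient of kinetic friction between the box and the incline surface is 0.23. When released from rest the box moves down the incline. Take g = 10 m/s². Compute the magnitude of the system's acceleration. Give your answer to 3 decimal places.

For the box on the incline: the weight component along the slope is m₁g sin 29° = 13 × 10 × 0.4848 = 63.024 N and the normal force is N = m₁g cos 29° = 113.701 N.
Kinetic friction opposes the box's motion down the incline: f = μN = 0.23 × 113.701 = 26.151 N acting up the slope.
Newton's second law for the box (down-slope positive): 63.024 − 26.151 − T = 13 a. For the hanging block (upward positive): T − 3 × 10 = 3 a.
Adding the two equations eliminates T: 6.873 = 16 a, so a = 0.4296 m/s².

0.430 m/s²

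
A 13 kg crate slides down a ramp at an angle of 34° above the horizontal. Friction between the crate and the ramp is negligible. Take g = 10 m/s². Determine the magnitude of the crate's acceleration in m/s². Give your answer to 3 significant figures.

5.59 m/s²

Resolving the weight along the incline: the component pulling the crate down the slope is mg sin 34° = 13 × 10 × 0.5592 = 72.696 N, and the normal force is N = mg cos 34° = 13 × 10 × 0.8290 = 107.770 N.
With no friction the net force along the incline is 72.696 N, so a = g sin 34° = 72.696 / 13 = 5.5920 m/s².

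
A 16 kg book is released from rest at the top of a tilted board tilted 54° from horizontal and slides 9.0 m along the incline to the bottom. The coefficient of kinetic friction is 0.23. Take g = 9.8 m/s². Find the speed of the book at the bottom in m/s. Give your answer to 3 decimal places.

The weight component along the incline is mg sin 54° = 126.854 N and the normal force is N = mg cos 54° = 92.165 N.
Friction up the slope is f = μN = 0.23 × 92.165 = 21.198 N, so the net downslope force is 126.854 − 21.198 = 105.656 N and a = 105.656 / 16 = 6.6035 m/s².
Starting from rest over a distance of 9.0 m, v² = 2aL = 2 × 6.6035 × 9.0 = 118.8630, so v = 10.9024 m/s.

10.902 m/s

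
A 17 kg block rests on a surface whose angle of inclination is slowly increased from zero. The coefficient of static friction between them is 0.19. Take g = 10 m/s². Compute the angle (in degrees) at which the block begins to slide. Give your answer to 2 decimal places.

At the threshold of sliding, static friction is at its maximum μ_s N and exactly balances the weight component along the incline: mg sin θ = μ_s mg cos θ.
Hence tan θ = μ_s = 0.19, so θ = arctan(0.19) = 10.7580°.

10.76°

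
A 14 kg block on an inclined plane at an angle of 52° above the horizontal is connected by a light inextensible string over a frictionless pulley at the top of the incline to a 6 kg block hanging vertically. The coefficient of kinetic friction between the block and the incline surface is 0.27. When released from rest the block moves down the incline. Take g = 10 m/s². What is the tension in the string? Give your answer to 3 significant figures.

For the block on the incline: the weight component along the slope is m₁g sin 52° = 14 × 10 × 0.7880 = 110.320 N and the normal force is N = m₁g cos 52° = 86.193 N.
Kinetic friction opposes the block's motion down the incline: f = μN = 0.27 × 86.193 = 23.272 N acting up the slope.
Newton's second law for the block (down-slope positive): 110.320 − 23.272 − T = 14 a. For the hanging block (upward positive): T − 6 × 10 = 6 a.
Adding the two equations eliminates T: 27.048 = 20 a, so a = 1.3524 m/s².
Then from the hanging block's equation, T = 6 × (10 + 1.3524) = 68.114 N.

68.1 N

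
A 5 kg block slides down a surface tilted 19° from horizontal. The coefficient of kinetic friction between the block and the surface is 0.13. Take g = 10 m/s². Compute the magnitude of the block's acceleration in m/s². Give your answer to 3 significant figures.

Resolving the weight along the incline: the component pulling the block down the slope is mg sin 19° = 5 × 10 × 0.3256 = 16.280 N, and the normal force is N = mg cos 19° = 5 × 10 × 0.9455 = 47.275 N.
Kinetic friction acts up the slope with magnitude f = μN = 0.13 × 47.275 = 6.146 N.
Net force along the incline is 16.280 − 6.146 = 10.134 N, so a = 10.134 / 5 = 2.0268 m/s².

2.03 m/s²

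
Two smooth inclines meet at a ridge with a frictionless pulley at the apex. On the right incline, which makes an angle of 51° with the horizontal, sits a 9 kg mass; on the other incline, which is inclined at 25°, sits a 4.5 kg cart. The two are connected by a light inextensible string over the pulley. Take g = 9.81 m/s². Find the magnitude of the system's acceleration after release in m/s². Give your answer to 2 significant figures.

Resolve each weight along its own incline: the 9 kg mass has component 9 × 9.81 × sin 51° = 68.614 N down its slope, and the 4.5 kg mass has 4.5 × 9.81 × sin 25° = 18.656 N down its slope.
The 9 kg side's 68.614 N exceeds the other side's 18.656 N, so that mass slides down and the 4.5 kg mass slides up. Taking that direction as positive, Newton's second law for the whole system gives 68.614 − 18.656 = (9 + 4.5) a, so a = 49.958 / 13.5 = 3.7006 m/s².

3.7 m/s²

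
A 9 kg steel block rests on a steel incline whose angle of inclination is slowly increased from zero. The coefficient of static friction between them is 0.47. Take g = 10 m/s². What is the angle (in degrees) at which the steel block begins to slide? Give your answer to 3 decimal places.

At the threshold of sliding, static friction is at its maximum μ_s N and exactly balances the weight component along the incline: mg sin θ = μ_s mg cos θ.
Hence tan θ = μ_s = 0.47, so θ = arctan(0.47) = 25.1735°.

25.174°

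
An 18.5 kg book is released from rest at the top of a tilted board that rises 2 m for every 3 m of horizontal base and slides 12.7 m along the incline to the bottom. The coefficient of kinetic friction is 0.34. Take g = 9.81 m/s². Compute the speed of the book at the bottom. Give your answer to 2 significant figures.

The weight component along the incline is mg sin 33.69° = 100.670 N and the normal force is N = mg cos 33.69° = 151.005 N.
Friction up the slope is f = μN = 0.34 × 151.005 = 51.342 N, so the net downslope force is 100.670 − 51.342 = 49.328 N and a = 49.328 / 18.5 = 2.6664 m/s².
Starting from rest over a distance of 12.7 m, v² = 2aL = 2 × 2.6664 × 12.7 = 67.7266, so v = 8.2296 m/s.

8.2 m/s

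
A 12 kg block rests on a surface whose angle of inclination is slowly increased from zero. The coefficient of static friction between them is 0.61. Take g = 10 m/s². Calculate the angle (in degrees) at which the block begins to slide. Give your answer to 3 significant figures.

31.4°

At the threshold of sliding, static friction is at its maximum μ_s N and exactly balances the weight component along the incline: mg sin θ = μ_s mg cos θ.
Hence tan θ = μ_s = 0.61, so θ = arctan(0.61) = 31.3832°.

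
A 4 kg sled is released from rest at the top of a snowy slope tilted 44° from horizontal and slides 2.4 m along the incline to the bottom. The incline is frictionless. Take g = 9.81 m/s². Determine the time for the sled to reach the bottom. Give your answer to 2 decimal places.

0.84 s

The weight component along the incline is mg sin 44° = 27.258 N and the normal force is N = mg cos 44° = 28.227 N.
With no friction, a = g sin 44° = 6.8146 m/s².
Starting from rest, L = ½at², so t = √(2L/a) = √(2 × 2.4 / 6.8146) = 0.8393 s.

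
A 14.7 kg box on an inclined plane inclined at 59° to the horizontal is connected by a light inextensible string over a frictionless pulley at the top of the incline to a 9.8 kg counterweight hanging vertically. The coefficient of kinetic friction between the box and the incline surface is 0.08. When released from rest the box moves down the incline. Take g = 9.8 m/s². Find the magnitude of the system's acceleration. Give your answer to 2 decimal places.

For the box on the incline: the weight component along the slope is m₁g sin 59° = 14.7 × 9.8 × 0.8572 = 123.488 N and the normal force is N = m₁g cos 59° = 74.196 N.
Kinetic friction opposes the box's motion down the incline: f = μN = 0.08 × 74.196 = 5.936 N acting up the slope.
Newton's second law for the box (down-slope positive): 123.488 − 5.936 − T = 14.7 a. For the hanging counterweight (upward positive): T − 9.8 × 9.8 = 9.8 a.
Adding the two equations eliminates T: 21.512 = 24.5 a, so a = 0.8780 m/s².

0.88 m/s²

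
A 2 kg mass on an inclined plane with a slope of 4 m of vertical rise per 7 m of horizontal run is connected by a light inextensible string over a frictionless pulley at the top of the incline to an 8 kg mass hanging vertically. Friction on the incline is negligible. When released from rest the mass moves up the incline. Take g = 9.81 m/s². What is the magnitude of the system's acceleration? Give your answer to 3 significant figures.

6.87 m/s²

For the mass on the incline: the weight component along the slope is m₁g sin 29.74° = 2 × 9.81 × 0.4961 = 9.733 N and the normal force is N = m₁g cos 29.74° = 17.035 N.
Newton's second law for the mass (up-slope positive): T − 9.733 = 2 a. For the hanging mass (downward positive): 8 × 9.81 − T = 8 a.
Adding the two equations eliminates T: 68.747 = 10 a, so a = 6.8747 m/s².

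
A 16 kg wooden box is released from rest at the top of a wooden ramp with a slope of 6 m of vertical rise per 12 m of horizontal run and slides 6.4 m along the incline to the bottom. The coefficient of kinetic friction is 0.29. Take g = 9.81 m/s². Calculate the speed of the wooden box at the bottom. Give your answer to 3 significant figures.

The weight component along the incline is mg sin 26.57° = 70.195 N and the normal force is N = mg cos 26.57° = 140.389 N.
Friction up the slope is f = μN = 0.29 × 140.389 = 40.713 N, so the net downslope force is 70.195 − 40.713 = 29.482 N and a = 29.482 / 16 = 1.8426 m/s².
Starting from rest over a distance of 6.4 m, v² = 2aL = 2 × 1.8426 × 6.4 = 23.5853, so v = 4.8565 m/s.

4.86 m/s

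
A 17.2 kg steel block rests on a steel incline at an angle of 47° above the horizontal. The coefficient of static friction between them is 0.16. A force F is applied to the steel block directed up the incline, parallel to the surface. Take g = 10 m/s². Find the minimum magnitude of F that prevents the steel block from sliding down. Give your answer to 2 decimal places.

The normal force is N = mg cos 47° = 117.304 N. With F at its minimum the steel block is on the verge of sliding down, so static friction is at its maximum μ_s N = 0.16 × 117.304 = 18.769 N and acts up the slope.
Equilibrium along the incline: F + μ_s N = mg sin 47°, so F = 125.793 − 18.769 = 107.024 N.

107.02 N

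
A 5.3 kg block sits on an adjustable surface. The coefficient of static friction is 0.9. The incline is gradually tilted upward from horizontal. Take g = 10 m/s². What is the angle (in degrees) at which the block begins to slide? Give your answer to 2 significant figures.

At the threshold of sliding, static friction is at its maximum μ_s N and exactly balances the weight component along the incline: mg sin θ = μ_s mg cos θ.
Hence tan θ = μ_s = 0.9, so θ = arctan(0.9) = 41.9872°.

42°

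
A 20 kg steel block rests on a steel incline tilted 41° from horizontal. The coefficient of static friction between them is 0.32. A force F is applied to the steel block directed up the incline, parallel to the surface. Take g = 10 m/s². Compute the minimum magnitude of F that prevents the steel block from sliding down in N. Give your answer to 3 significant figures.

82.9 N

The normal force is N = mg cos 41° = 150.942 N. With F at its minimum the steel block is on the verge of sliding down, so static friction is at its maximum μ_s N = 0.32 × 150.942 = 48.301 N and acts up the slope.
Equilibrium along the incline: F + μ_s N = mg sin 41°, so F = 131.212 − 48.301 = 82.911 N.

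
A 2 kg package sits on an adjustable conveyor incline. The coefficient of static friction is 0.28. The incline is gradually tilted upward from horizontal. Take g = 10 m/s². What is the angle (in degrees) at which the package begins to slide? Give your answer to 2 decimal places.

15.64°

At the threshold of sliding, static friction is at its maximum μ_s N and exactly balances the weight component along the incline: mg sin θ = μ_s mg cos θ.
Hence tan θ = μ_s = 0.28, so θ = arctan(0.28) = 15.6422°.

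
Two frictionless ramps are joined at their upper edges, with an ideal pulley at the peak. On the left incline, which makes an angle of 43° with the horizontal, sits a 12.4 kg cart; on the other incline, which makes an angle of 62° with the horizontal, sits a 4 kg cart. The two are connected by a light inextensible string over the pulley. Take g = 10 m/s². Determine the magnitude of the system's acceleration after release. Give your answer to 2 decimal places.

Resolve each weight along its own incline: the 12.4 kg mass has component 12.4 × 10 × sin 43° = 84.568 N down its slope, and the 4 kg mass has 4 × 10 × sin 62° = 35.318 N down its slope.
The 12.4 kg side's 84.568 N exceeds the other side's 35.318 N, so that mass slides down and the 4 kg mass slides up. Taking that direction as positive, Newton's second law for the whole system gives 84.568 − 35.318 = (12.4 + 4) a, so a = 49.250 / 16.4 = 3.0030 m/s².

3.00 m/s²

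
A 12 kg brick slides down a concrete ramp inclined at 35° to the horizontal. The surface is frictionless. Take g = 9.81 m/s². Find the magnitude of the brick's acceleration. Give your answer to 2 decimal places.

Resolving the weight along the incline: the component pulling the brick down the slope is mg sin 35° = 12 × 9.81 × 0.5736 = 67.524 N, and the normal force is N = mg cos 35° = 12 × 9.81 × 0.8192 = 96.436 N.
With no friction the net force along the incline is 67.524 N, so a = g sin 35° = 67.524 / 12 = 5.6270 m/s².

5.63 m/s²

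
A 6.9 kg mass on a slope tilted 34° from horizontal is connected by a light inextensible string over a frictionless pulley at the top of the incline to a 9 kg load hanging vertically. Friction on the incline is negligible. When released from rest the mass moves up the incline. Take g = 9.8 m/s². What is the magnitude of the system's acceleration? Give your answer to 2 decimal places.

For the mass on the incline: the weight component along the slope is m₁g sin 34° = 6.9 × 9.8 × 0.5592 = 37.813 N and the normal force is N = m₁g cos 34° = 56.060 N.
Newton's second law for the mass (up-slope positive): T − 37.813 = 6.9 a. For the hanging load (downward positive): 9 × 9.8 − T = 9 a.
Adding the two equations eliminates T: 50.387 = 15.9 a, so a = 3.1690 m/s².

3.17 m/s²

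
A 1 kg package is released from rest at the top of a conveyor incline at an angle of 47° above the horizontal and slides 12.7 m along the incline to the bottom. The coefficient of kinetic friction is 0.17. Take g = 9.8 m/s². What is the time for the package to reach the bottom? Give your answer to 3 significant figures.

The weight component along the incline is mg sin 47° = 7.167 N and the normal force is N = mg cos 47° = 6.684 N.
Friction up the slope is f = μN = 0.17 × 6.684 = 1.136 N, so the net downslope force is 7.167 − 1.136 = 6.031 N and a = 6.031 / 1 = 6.0310 m/s².
Starting from rest, L = ½at², so t = √(2L/a) = √(2 × 12.7 / 6.0310) = 2.0522 s.

2.05 s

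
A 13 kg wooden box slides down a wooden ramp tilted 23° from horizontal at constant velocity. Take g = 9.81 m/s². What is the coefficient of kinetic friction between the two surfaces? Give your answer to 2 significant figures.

0.42

At constant velocity the net force along the incline is zero: mg sin 23° = μ mg cos 23°.
So μ = tan 23° = 0.3907 / 0.9205 = 0.4244.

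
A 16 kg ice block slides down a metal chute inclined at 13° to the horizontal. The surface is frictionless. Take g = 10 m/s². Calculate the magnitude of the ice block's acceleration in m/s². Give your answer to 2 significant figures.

Resolving the weight along the incline: the component pulling the ice block down the slope is mg sin 13° = 16 × 10 × 0.2250 = 36.000 N, and the normal force is N = mg cos 13° = 16 × 10 × 0.9744 = 155.904 N.
With no friction the net force along the incline is 36.000 N, so a = g sin 13° = 36.000 / 16 = 2.2500 m/s².

2.2 m/s²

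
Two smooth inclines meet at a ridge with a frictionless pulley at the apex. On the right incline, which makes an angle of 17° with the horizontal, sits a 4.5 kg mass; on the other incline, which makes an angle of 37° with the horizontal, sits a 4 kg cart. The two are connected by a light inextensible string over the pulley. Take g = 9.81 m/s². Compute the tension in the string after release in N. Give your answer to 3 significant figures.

Resolve each weight along its own incline: the 4.5 kg mass has component 4.5 × 9.81 × sin 17° = 12.907 N down its slope, and the 4 kg mass has 4 × 9.81 × sin 37° = 23.615 N down its slope.
The 4 kg side's 23.615 N exceeds the other side's 12.907 N, so that mass slides down and the 4.5 kg mass slides up. Taking that direction as positive, Newton's second law for the whole system gives 23.615 − 12.907 = (4.5 + 4) a, so a = 10.708 / 8.5 = 1.2598 m/s².
For the 4.5 kg mass (up-slope positive): T − 12.907 = 4.5 × 1.2598, so T = 18.576 N.

18.6 N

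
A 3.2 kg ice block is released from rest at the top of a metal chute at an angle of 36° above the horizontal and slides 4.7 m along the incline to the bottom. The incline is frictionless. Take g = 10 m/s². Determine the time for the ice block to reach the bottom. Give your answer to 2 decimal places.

1.26 s

The weight component along the incline is mg sin 36° = 18.809 N and the normal force is N = mg cos 36° = 25.889 N.
With no friction, a = g sin 36° = 5.8779 m/s².
Starting from rest, L = ½at², so t = √(2L/a) = √(2 × 4.7 / 5.8779) = 1.2646 s.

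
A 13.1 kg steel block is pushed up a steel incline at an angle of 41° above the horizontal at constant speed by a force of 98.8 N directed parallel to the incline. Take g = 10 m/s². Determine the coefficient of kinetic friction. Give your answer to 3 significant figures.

0.130

At constant speed ΣF = 0 along the incline. The applied 98.8 N acts up the slope; the weight component mg sin 41° = 85.944 N and kinetic friction μN both act down the slope.
So 98.8 = 85.944 + μ × 98.867, giving μ = (98.8 − 85.944) / 98.867 = 0.1300.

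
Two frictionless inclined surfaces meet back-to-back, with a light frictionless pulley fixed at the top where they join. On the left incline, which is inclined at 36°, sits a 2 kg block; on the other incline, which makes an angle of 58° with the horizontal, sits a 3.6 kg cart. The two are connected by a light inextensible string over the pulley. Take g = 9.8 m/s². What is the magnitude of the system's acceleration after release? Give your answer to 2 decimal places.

3.29 m/s²

Resolve each weight along its own incline: the 2 kg mass has component 2 × 9.8 × sin 36° = 11.521 N down its slope, and the 3.6 kg mass has 3.6 × 9.8 × sin 58° = 29.919 N down its slope.
The 3.6 kg side's 29.919 N exceeds the other side's 11.521 N, so that mass slides down and the 2 kg mass slides up. Taking that direction as positive, Newton's second law for the whole system gives 29.919 − 11.521 = (2 + 3.6) a, so a = 18.398 / 5.6 = 3.2854 m/s².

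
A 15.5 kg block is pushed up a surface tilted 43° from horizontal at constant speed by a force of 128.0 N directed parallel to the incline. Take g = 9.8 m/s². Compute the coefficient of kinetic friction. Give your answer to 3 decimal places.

At constant speed ΣF = 0 along the incline. The applied 128.0 N acts up the slope; the weight component mg sin 43° = 103.596 N and kinetic friction μN both act down the slope.
So 128.0 = 103.596 + μ × 111.093, giving μ = (128.0 − 103.596) / 111.093 = 0.2197.

0.220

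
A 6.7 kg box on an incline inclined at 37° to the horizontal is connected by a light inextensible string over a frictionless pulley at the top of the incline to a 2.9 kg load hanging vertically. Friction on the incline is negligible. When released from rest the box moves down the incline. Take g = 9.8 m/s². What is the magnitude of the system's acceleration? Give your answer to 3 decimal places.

For the box on the incline: the weight component along the slope is m₁g sin 37° = 6.7 × 9.8 × 0.6018 = 39.514 N and the normal force is N = m₁g cos 37° = 52.438 N.
Newton's second law for the box (down-slope positive): 39.514 − T = 6.7 a. For the hanging load (upward positive): T − 2.9 × 9.8 = 2.9 a.
Adding the two equations eliminates T: 11.094 = 9.6 a, so a = 1.1556 m/s².

1.156 m/s²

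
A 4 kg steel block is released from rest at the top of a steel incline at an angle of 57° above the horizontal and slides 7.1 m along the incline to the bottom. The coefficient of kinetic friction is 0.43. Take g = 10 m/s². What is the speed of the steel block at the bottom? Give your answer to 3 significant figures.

9.26 m/s

The weight component along the incline is mg sin 57° = 33.547 N and the normal force is N = mg cos 57° = 21.786 N.
Friction up the slope is f = μN = 0.43 × 21.786 = 9.368 N, so the net downslope force is 33.547 − 9.368 = 24.179 N and a = 24.179 / 4 = 6.0447 m/s².
Starting from rest over a distance of 7.1 m, v² = 2aL = 2 × 6.0447 × 7.1 = 85.8347, so v = 9.2647 m/s.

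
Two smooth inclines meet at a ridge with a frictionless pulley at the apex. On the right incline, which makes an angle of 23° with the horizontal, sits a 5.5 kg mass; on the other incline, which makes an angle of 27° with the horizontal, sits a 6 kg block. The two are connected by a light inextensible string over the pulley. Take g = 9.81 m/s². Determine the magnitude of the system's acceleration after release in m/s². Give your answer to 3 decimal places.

0.490 m/s²

Resolve each weight along its own incline: the 5.5 kg mass has component 5.5 × 9.81 × sin 23° = 21.082 N down its slope, and the 6 kg mass has 6 × 9.81 × sin 27° = 26.722 N down its slope.
The 6 kg side's 26.722 N exceeds the other side's 21.082 N, so that mass slides down and the 5.5 kg mass slides up. Taking that direction as positive, Newton's second law for the whole system gives 26.722 − 21.082 = (5.5 + 6) a, so a = 5.640 / 11.5 = 0.4904 m/s².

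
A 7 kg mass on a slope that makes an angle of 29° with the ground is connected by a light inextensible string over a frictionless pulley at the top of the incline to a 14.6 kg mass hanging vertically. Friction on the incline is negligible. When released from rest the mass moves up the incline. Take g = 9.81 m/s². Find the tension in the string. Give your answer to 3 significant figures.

For the mass on the incline: the weight component along the slope is m₁g sin 29° = 7 × 9.81 × 0.4848 = 33.291 N and the normal force is N = m₁g cos 29° = 60.060 N.
Newton's second law for the mass (up-slope positive): T − 33.291 = 7 a. For the hanging mass (downward positive): 14.6 × 9.81 − T = 14.6 a.
Adding the two equations eliminates T: 109.935 = 21.6 a, so a = 5.0896 m/s².
Then from the hanging mass's equation, T = 14.6 × (9.81 − 5.0896) = 68.918 N.

68.9 N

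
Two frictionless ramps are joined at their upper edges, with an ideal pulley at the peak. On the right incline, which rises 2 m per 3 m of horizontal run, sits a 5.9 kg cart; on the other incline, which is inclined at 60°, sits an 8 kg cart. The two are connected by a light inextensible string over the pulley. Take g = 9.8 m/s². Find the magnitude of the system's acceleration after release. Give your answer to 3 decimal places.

2.577 m/s²

Resolve each weight along its own incline: the 5.9 kg mass has component 5.9 × 9.8 × sin 33.69° = 32.073 N down its slope, and the 8 kg mass has 8 × 9.8 × sin 60° = 67.896 N down its slope.
The 8 kg side's 67.896 N exceeds the other side's 32.073 N, so that mass slides down and the 5.9 kg mass slides up. Taking that direction as positive, Newton's second law for the whole system gives 67.896 − 32.073 = (5.9 + 8) a, so a = 35.823 / 13.9 = 2.5772 m/s².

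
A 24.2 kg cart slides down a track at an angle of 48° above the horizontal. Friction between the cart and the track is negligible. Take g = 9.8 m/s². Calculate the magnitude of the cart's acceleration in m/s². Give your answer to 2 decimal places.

7.28 m/s²

Resolving the weight along the incline: the component pulling the cart down the slope is mg sin 48° = 24.2 × 9.8 × 0.7431 = 176.234 N, and the normal force is N = mg cos 48° = 24.2 × 9.8 × 0.6691 = 158.684 N.
With no friction the net force along the incline is 176.234 N, so a = g sin 48° = 176.234 / 24.2 = 7.2824 m/s².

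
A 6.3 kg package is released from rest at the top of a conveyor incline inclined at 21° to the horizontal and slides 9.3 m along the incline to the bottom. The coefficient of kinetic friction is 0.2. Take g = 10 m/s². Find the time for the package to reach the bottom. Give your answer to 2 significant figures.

3.3 s

The weight component along the incline is mg sin 21° = 22.577 N and the normal force is N = mg cos 21° = 58.816 N.
Friction up the slope is f = μN = 0.2 × 58.816 = 11.763 N, so the net downslope force is 22.577 − 11.763 = 10.814 N and a = 10.814 / 6.3 = 1.7165 m/s².
Starting from rest, L = ½at², so t = √(2L/a) = √(2 × 9.3 / 1.7165) = 3.2918 s.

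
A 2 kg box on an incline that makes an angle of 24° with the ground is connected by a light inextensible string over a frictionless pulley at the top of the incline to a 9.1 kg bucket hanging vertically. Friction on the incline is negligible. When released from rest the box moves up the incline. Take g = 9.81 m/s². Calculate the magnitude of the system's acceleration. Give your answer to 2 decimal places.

7.32 m/s²

For the box on the incline: the weight component along the slope is m₁g sin 24° = 2 × 9.81 × 0.4067 = 7.979 N and the normal force is N = m₁g cos 24° = 17.924 N.
Newton's second law for the box (up-slope positive): T − 7.979 = 2 a. For the hanging bucket (downward positive): 9.1 × 9.81 − T = 9.1 a.
Adding the two equations eliminates T: 81.292 = 11.1 a, so a = 7.3236 m/s².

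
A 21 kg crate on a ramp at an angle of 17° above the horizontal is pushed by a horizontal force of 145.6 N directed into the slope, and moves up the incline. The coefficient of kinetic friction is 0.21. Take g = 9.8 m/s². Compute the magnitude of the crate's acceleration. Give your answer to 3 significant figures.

1.37 m/s²

The horizontal push has components F cos 17° = 145.6 × 0.9563 = 139.237 N up the incline and F sin 17° = 145.6 × 0.2924 = 42.573 N pressing into the surface.
The normal force is therefore N = mg cos 17° + F sin 17° = 196.807 + 42.573 = 239.380 N, and kinetic friction down the slope is μN = 0.21 × 239.380 = 50.270 N.
Along the incline: F cos 17° − mg sin 17° − μN = ma, so 139.237 − 60.176 − 50.270 = 21 a, giving a = 1.3710 m/s².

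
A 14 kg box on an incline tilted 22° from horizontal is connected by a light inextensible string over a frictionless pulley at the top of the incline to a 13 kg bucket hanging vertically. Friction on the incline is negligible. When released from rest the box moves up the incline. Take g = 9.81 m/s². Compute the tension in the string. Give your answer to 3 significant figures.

90.9 N

For the box on the incline: the weight component along the slope is m₁g sin 22° = 14 × 9.81 × 0.3746 = 51.448 N and the normal force is N = m₁g cos 22° = 127.339 N.
Newton's second law for the box (up-slope positive): T − 51.448 = 14 a. For the hanging bucket (downward positive): 13 × 9.81 − T = 13 a.
Adding the two equations eliminates T: 76.082 = 27 a, so a = 2.8179 m/s².
Then from the hanging bucket's equation, T = 13 × (9.81 − 2.8179) = 90.897 N.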